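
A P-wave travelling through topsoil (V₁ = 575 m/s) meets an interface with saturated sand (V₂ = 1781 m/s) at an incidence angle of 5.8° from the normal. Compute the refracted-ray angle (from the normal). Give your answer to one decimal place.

Snell's law: sin θ₂ = (V₂/V₁)·sin θ₁ = (1781/575)·sin 5.8° = 0.3130.
θ₂ = arcsin 0.3130 = 18.24° from the normal.

18.2°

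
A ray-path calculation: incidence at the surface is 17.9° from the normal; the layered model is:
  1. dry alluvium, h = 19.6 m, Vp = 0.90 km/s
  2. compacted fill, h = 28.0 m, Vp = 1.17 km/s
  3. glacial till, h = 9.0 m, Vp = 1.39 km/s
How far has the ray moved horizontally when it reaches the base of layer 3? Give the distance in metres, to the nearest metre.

p = sin θ₁/V₁ = sin 17.9°/0.90 = 3.4151e-01 s/km is conserved through the stack.
Layer 1: θ = 17.90°; offset = 19.6·tan 17.90° = 6.331 m.
Layer 2: sin θ = p·1.17 = 0.3996 → θ = 23.55°; offset = 28.0·tan 23.55° = 12.204 m.
Layer 3: sin θ = p·1.39 = 0.4747 → θ = 28.34°; offset = 9.0·tan 28.34° = 4.854 m.
Total horizontal offset = 23.389 m.

23 m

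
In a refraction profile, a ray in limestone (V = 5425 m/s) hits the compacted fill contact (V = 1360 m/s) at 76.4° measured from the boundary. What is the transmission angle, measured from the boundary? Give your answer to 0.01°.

Angle from the normal: 90° − 76.4° = 13.6°.
Snell's law: sin θ₂ = (V₂/V₁)·sin θ₁ = (1360/5425)·sin 13.6° = 0.0589.
θ₂ = sin⁻¹(0.0589) = 3.38° (from vertical).
From the interface: 90° − 3.38° = 86.62°.

86.62°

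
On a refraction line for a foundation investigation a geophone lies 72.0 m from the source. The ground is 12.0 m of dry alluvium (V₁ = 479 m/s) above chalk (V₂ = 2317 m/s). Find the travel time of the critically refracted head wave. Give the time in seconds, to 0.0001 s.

θ_c = arcsin(V₁/V₂) = arcsin(479/2317) = 11.93°, cos θ_c = 0.9784.
Intercept time tᵢ = 2h cos θ_c / V₁ = 2·12.0·0.9784/479 = 0.04902 s.
t = x/V₂ + tᵢ = 72.0/2317 + 0.04902 = 0.08010 s.

0.0801 s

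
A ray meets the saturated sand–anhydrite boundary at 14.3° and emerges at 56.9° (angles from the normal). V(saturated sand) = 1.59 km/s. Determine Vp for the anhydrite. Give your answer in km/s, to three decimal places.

5.393 km/s

Snell's law: sin 14.3°/V₁ = sin 56.9°/V₂.
V₂ = V₁·sin 56.9°/sin 14.3° = 1.59 × 3.3916 = 5.393 km/s.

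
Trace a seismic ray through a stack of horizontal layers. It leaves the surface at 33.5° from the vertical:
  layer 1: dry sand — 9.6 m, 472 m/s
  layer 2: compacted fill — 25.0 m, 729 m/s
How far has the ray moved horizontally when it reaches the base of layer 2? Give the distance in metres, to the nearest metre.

p = sin θ₁/V₁ = sin 33.5°/472 = 1.1694e-03 s/m is conserved through the stack.
Layer 1: θ = 33.50°; offset = 9.6·tan 33.50° = 6.354 m.
Layer 2: sin θ = p·729 = 0.8525 → θ = 58.48°; offset = 25.0·tan 58.48° = 40.765 m.
Total horizontal offset = 47.119 m.

47 m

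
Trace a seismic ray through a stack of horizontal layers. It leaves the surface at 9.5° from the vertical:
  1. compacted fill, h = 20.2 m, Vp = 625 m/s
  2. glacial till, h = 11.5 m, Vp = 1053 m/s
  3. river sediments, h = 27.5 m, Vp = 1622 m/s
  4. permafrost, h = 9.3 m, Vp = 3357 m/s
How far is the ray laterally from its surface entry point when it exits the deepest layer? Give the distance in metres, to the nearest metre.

Apply Snell's law at each interface; in layer i the horizontal offset is hᵢ·tan θᵢ.
Layer 1: θ = 9.50°; offset = 20.2·tan 9.50° = 3.380 m.
Layer 2: sin θ = 1053·sin 9.5°/625 = 0.2781, θ = 16.15°; offset = 11.5·tan 16.15° = 3.329 m.
Layer 3: sin θ = 1622·sin 9.5°/625 = 0.4283, θ = 25.36°; offset = 27.5·tan 25.36° = 13.035 m.
Layer 4: sin θ = 3357·sin 9.5°/625 = 0.8865, θ = 62.44°; offset = 9.3·tan 62.44° = 17.817 m.
Total horizontal offset = 37.562 m.

38 m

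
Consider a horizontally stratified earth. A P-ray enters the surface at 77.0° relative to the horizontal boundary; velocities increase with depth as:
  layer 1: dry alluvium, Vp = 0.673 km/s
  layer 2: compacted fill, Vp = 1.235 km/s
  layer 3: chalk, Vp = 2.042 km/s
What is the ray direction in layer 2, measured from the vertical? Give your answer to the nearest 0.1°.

24.4°

From the normal: θ₁ = 90° − 77.0° = 13.0°.
Ray parameter p = sin 13.0° / 0.673 = 3.3425e-01 s/km.
sin θ_2 = p·V_2 = 3.3425e-01 × 1.235 = 0.4128.
θ_2 = 24.38° from the vertical.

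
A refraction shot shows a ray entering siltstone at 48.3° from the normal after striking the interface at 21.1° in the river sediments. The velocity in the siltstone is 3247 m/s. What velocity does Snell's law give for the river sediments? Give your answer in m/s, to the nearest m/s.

Snell's law: sin 21.1°/V₁ = sin 48.3°/V₂.
V₁ = V₂·sin 21.1°/sin 48.3° = 3247 × 0.4822 = 1565.56 m/s.

1566 m/s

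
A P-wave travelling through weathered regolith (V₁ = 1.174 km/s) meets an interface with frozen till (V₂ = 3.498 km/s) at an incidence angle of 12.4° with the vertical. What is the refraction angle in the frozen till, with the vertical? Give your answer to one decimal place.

Snell's law: sin θ₂ = (V₂/V₁)·sin θ₁ = (3.498/1.174)·sin 12.4° = 0.6398.
θ₂ = sin⁻¹(0.6398) = 39.78° (from vertical).

39.8°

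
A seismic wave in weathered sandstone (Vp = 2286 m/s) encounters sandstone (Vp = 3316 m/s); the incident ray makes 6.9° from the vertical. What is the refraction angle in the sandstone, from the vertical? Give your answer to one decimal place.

sin θ₁/V₁ = sin θ₂/V₂ ⇒ sin θ₂ = 3316·sin 6.9°/2286 = 3316·0.1201/2286 = 0.1743.
θ₂ = sin⁻¹(0.1743) = 10.04° (from vertical).

10.0°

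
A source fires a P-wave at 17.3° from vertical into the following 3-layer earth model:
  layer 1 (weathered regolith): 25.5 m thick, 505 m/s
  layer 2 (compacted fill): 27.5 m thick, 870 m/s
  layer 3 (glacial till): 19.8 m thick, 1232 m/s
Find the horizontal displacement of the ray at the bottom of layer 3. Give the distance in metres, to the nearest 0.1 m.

45.2 m

Ray parameter p = sin 17.3° / 505 m/s = 5.8886e-04 s/m.
Layer 1: θ = 17.30°; offset = 25.5·tan 17.30° = 7.942 m.
Layer 2: sin θ = p·870 = 0.5123 → θ = 30.82°; offset = 27.5·tan 30.82° = 16.405 m.
Layer 3: sin θ = p·1232 = 0.7255 → θ = 46.51°; offset = 19.8·tan 46.51° = 20.871 m.
Σ offsets = 45.218 m.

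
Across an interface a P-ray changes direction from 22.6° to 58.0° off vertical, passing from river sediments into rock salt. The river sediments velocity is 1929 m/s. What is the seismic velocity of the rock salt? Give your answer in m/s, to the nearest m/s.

sin 22.6° = 0.3843; sin 58.0° = 0.8480.
V₂ = V₁·(sin θ₂/sin θ₁) = 1929·(0.8480/0.3843) = 4256.84 m/s.

4257 m/s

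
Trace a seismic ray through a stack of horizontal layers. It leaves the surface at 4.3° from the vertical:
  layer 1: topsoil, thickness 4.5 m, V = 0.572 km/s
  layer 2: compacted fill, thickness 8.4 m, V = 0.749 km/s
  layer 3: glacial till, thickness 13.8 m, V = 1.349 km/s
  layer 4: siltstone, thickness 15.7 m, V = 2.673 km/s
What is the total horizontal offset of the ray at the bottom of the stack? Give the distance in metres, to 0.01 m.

9.52 m

Ray parameter p = sin 4.3° / 0.572 km/s = 1.3108e-01 s/km.
Layer 1: θ = 4.30°; offset = 4.5·tan 4.30° = 0.3384 m.
Layer 2: sin θ = p·0.749 = 0.0982 → θ = 5.63°; offset = 8.4·tan 5.63° = 0.8287 m.
Layer 3: sin θ = p·1.349 = 0.1768 → θ = 10.19°; offset = 13.8·tan 10.19° = 2.4793 m.
Layer 4: sin θ = p·2.673 = 0.3504 → θ = 20.51°; offset = 15.7·tan 20.51° = 5.8733 m.
Σ offsets = 9.5197 m.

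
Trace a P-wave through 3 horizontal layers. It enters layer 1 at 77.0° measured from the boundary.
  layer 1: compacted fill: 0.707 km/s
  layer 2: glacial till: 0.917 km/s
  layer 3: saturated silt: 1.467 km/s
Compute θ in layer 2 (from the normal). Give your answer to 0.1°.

17.0°

From the normal: θ₁ = 90° − 77.0° = 13.0°.
Snell's law across each interface conserves sin θ / V, so sin θ_2 = V_2·sin θ₁/V₁.
sin θ_2 = 0.917 × sin 13.0° / 0.707 = 0.2918.
θ_2 = arcsin 0.2918 = 16.96°.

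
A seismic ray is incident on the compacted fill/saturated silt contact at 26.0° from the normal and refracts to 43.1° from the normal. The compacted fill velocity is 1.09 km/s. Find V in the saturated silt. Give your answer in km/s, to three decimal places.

1.699 km/s

sin 26.0° = 0.4384; sin 43.1° = 0.6833.
V₂ = V₁·(sin θ₂/sin θ₁) = 1.09·(0.6833/0.4384) = 1.699 km/s.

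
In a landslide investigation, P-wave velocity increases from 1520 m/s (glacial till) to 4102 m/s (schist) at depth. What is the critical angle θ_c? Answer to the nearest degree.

22°

Critical incidence: sin θ_c = V₁/V₂ = 1520/4102 = 0.3706.
θ_c = arcsin 0.3706 = 21.75°.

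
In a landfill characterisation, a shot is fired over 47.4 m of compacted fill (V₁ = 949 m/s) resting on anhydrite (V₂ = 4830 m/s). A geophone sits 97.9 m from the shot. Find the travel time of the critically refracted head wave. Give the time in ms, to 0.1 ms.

118.2 ms

θ_c = arcsin(V₁/V₂) = arcsin(949/4830) = 11.33°, cos θ_c = 0.9805.
Intercept time tᵢ = 2h cos θ_c / V₁ = 2·47.4·0.9805/949 = 0.09795 s.
t = x/V₂ + tᵢ = 97.9/4830 + 0.09795 = 0.11822 s.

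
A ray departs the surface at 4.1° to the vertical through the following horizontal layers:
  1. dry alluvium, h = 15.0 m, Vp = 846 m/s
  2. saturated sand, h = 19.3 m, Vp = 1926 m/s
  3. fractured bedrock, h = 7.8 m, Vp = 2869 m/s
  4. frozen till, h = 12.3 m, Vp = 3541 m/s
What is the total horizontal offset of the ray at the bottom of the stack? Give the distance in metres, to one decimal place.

10.1 m

p = sin θ₁/V₁ = sin 4.1°/846 = 8.4512e-05 s/m is conserved through the stack.
Layer 1: θ = 4.10°; offset = 15.0·tan 4.10° = 1.075 m.
Layer 2: sin θ = p·1926 = 0.1628 → θ = 9.37°; offset = 19.3·tan 9.37° = 3.184 m.
Layer 3: sin θ = p·2869 = 0.2425 → θ = 14.03°; offset = 7.8·tan 14.03° = 1.949 m.
Layer 4: sin θ = p·3541 = 0.2993 → θ = 17.41°; offset = 12.3·tan 17.41° = 3.858 m.
Σ offsets = 10.066 m.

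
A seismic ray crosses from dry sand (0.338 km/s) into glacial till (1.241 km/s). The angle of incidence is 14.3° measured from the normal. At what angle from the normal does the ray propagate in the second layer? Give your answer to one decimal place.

sin θ₁/V₁ = sin θ₂/V₂ ⇒ sin θ₂ = 1.241·sin 14.3°/0.338 = 1.241·0.2470/0.338 = 0.9069.
θ₂ = sin⁻¹(0.9069) = 65.08° (from vertical).

65.1°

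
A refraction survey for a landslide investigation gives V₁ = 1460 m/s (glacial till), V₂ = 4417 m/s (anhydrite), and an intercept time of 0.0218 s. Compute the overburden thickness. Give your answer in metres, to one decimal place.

θ_c = arcsin(1460/4417) = 19.30°; cos θ_c = 0.9438.
tᵢ = 2h cos θ_c/V₁ ⇒ h = tᵢ·V₁/(2 cos θ_c) = 0.0218·1460/(2·0.9438) = 16.86 m.

16.9 m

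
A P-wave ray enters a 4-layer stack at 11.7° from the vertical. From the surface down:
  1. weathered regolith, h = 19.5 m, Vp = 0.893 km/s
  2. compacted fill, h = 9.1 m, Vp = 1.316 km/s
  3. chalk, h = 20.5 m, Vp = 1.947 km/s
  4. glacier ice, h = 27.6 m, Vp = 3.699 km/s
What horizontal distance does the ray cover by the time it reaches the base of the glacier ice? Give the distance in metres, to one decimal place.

59.7 m

Apply Snell's law at each interface; in layer i the horizontal offset is hᵢ·tan θᵢ.
Layer 1: θ = 11.70°; offset = 19.5·tan 11.70° = 4.038 m.
Layer 2: sin θ = 1.316·sin 11.7°/0.893 = 0.2988, θ = 17.39°; offset = 9.1·tan 17.39° = 2.850 m.
Layer 3: sin θ = 1.947·sin 11.7°/0.893 = 0.4421, θ = 26.24°; offset = 20.5·tan 26.24° = 10.105 m.
Layer 4: sin θ = 3.699·sin 11.7°/0.893 = 0.8400, θ = 57.14°; offset = 27.6·tan 57.14° = 42.727 m.
Total horizontal offset = 59.720 m.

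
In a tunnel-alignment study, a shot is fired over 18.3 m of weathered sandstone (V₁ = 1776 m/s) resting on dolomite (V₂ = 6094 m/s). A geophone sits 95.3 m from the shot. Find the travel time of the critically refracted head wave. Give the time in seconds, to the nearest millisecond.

t = x/V₂ + 2h·√(V₂²−V₁²)/(V₁V₂).
√(V₂²−V₁²) = √(6094²−1776²) = 5829.5 m/s; delay term = 2·18.3·5829.5/(1776·6094) = 0.01971 s.
t = 95.3/6094 + 0.01971 = 0.03535 s.

0.035 s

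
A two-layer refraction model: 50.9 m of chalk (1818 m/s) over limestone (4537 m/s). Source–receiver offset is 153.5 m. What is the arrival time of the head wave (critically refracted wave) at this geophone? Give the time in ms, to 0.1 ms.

t = x/V₂ + 2h·√(V₂²−V₁²)/(V₁V₂).
√(V₂²−V₁²) = √(4537²−1818²) = 4156.8 m/s; delay term = 2·50.9·4156.8/(1818·4537) = 0.05130 s.
t = 153.5/4537 + 0.05130 = 0.08514 s.

85.1 ms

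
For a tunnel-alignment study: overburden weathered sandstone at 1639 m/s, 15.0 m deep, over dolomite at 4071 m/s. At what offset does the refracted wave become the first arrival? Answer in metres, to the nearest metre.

46 m

x_cross = 2h·√((V₂+V₁)/(V₂−V₁)).
(V₂+V₁)/(V₂−V₁) = (4071+1639)/(4071−1639) = 2.3479; √ = 1.5323.
x_cross = 2·15.0·1.5323 = 45.97 m.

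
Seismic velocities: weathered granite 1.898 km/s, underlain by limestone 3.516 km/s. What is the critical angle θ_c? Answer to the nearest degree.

Critical incidence: sin θ_c = V₁/V₂ = 1.898/3.516 = 0.5398.
θ_c = arcsin 0.5398 = 32.67°.

33°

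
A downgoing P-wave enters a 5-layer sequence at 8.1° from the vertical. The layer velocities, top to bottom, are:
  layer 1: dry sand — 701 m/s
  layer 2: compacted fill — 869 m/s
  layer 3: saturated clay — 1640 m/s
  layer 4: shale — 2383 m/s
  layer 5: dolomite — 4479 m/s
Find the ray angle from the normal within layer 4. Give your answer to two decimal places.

28.62°

Ray parameter p = sin 8.1° / 701 = 2.0100e-04 s/m.
sin θ_4 = p·V_4 = 2.0100e-04 × 2383 = 0.4790.
θ_4 = arcsin 0.4790 = 28.62°.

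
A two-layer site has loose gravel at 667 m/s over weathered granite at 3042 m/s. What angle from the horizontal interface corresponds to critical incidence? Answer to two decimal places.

Critical incidence: sin θ_c = V₁/V₂ = 667/3042 = 0.2193.
θ_c = arcsin 0.2193 = 12.67°.
Measured from the interface: 90° − 12.67° = 77.33°.

77.33°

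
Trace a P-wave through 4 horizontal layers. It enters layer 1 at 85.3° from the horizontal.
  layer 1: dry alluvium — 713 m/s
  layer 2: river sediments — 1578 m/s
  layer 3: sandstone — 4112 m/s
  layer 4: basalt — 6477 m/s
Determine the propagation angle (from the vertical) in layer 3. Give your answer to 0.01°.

From the normal: θ₁ = 90° − 85.3° = 4.7°.
Ray parameter p = sin 4.7° / 713 = 1.1492e-04 s/m.
sin θ_3 = p·V_3 = 1.1492e-04 × 4112 = 0.4726.
θ_3 = arcsin 0.4726 = 28.20°.

28.20°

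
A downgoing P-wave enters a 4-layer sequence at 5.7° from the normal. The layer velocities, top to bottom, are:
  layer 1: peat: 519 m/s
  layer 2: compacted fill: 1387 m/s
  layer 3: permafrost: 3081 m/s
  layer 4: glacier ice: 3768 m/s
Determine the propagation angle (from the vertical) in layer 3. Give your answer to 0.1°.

Ray parameter p = sin 5.7° / 519 = 1.9137e-04 s/m.
sin θ_3 = p·V_3 = 1.9137e-04 × 3081 = 0.5896.
θ_3 = 36.13° from the vertical.

36.1°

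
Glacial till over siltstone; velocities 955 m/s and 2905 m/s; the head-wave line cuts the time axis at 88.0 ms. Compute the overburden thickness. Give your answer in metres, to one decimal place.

θ_c = arcsin(955/2905) = 19.19°; cos θ_c = 0.9444.
tᵢ = 2h cos θ_c/V₁ ⇒ h = tᵢ·V₁/(2 cos θ_c) = 0.088·955/(2·0.9444) = 44.49 m.

44.5 m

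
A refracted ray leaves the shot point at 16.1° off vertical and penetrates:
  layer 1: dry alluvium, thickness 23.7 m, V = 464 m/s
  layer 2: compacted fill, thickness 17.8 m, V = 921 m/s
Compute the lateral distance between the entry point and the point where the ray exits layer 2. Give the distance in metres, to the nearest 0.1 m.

Apply Snell's law at each interface; in layer i the horizontal offset is hᵢ·tan θᵢ.
Layer 1: θ = 16.10°; offset = 23.7·tan 16.10° = 6.841 m.
Layer 2: sin θ = 921·sin 16.1°/464 = 0.5504, θ = 33.40°; offset = 17.8·tan 33.40° = 11.736 m.
Total horizontal offset = 18.577 m.

18.6 m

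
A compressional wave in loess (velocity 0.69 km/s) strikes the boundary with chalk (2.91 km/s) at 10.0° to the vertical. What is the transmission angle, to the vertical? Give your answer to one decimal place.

47.1°

Snell's law: sin θ₂ = (V₂/V₁)·sin θ₁ = (2.91/0.69)·sin 10.0° = 0.7323.
θ₂ = sin⁻¹(0.7323) = 47.08° (from vertical).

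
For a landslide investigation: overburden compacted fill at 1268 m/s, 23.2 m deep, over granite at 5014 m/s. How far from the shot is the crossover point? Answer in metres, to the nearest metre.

x_cross = 2h·√((V₂+V₁)/(V₂−V₁)).
(V₂+V₁)/(V₂−V₁) = (5014+1268)/(5014−1268) = 1.6770; √ = 1.2950.
x_cross = 2·23.2·1.2950 = 60.09 m.

60 m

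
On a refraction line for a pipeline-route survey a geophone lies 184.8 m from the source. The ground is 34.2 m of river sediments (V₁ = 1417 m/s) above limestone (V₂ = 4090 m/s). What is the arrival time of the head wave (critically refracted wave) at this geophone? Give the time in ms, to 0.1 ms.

θ_c = arcsin(V₁/V₂) = arcsin(1417/4090) = 20.27°, cos θ_c = 0.9381.
Intercept time tᵢ = 2h cos θ_c / V₁ = 2·34.2·0.9381/1417 = 0.04528 s.
t = x/V₂ + tᵢ = 184.8/4090 + 0.04528 = 0.09046 s.

90.5 ms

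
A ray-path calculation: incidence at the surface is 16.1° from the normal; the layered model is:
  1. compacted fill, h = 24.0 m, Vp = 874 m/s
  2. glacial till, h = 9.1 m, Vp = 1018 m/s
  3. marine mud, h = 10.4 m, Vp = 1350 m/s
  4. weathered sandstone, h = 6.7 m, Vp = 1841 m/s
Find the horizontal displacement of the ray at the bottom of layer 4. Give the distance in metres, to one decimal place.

p = sin θ₁/V₁ = sin 16.1°/874 = 3.1729e-04 s/m is conserved through the stack.
Layer 1: θ = 16.10°; offset = 24.0·tan 16.10° = 6.927 m.
Layer 2: sin θ = p·1018 = 0.3230 → θ = 18.84°; offset = 9.1·tan 18.84° = 3.106 m.
Layer 3: sin θ = p·1350 = 0.4283 → θ = 25.36°; offset = 10.4·tan 25.36° = 4.930 m.
Layer 4: sin θ = p·1841 = 0.5841 → θ = 35.74°; offset = 6.7·tan 35.74° = 4.822 m.
Total horizontal offset = 19.785 m.

19.8 m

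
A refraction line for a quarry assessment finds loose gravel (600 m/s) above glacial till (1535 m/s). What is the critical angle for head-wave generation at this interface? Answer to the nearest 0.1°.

23.0°

Critical incidence: sin θ_c = V₁/V₂ = 600/1535 = 0.3909.
θ_c = arcsin 0.3909 = 23.01°.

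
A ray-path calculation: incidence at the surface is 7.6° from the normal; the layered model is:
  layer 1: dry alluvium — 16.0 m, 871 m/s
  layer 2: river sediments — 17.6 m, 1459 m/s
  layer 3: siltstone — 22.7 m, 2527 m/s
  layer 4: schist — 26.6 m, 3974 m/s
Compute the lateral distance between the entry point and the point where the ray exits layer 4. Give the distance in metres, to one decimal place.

Apply Snell's law at each interface; in layer i the horizontal offset is hᵢ·tan θᵢ.
Layer 1: θ = 7.60°; offset = 16.0·tan 7.60° = 2.135 m.
Layer 2: sin θ = 1459·sin 7.6°/871 = 0.2215, θ = 12.80°; offset = 17.6·tan 12.80° = 3.998 m.
Layer 3: sin θ = 2527·sin 7.6°/871 = 0.3837, θ = 22.56°; offset = 22.7·tan 22.56° = 9.432 m.
Layer 4: sin θ = 3974·sin 7.6°/871 = 0.6034, θ = 37.12°; offset = 26.6·tan 37.12° = 20.129 m.
Σ offsets = 35.695 m.

35.7 m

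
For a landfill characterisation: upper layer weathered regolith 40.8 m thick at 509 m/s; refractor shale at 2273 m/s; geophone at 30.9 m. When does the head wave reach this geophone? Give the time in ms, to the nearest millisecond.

170 ms

t = x/V₂ + 2h·√(V₂²−V₁²)/(V₁V₂).
√(V₂²−V₁²) = √(2273²−509²) = 2215.3 m/s; delay term = 2·40.8·2215.3/(509·2273) = 0.15624 s.
t = 30.9/2273 + 0.15624 = 0.16984 s.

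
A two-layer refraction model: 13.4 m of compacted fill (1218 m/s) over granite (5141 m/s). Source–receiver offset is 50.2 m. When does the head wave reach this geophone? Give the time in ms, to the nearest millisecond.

t = x/V₂ + 2h·√(V₂²−V₁²)/(V₁V₂).
√(V₂²−V₁²) = √(5141²−1218²) = 4994.6 m/s; delay term = 2·13.4·4994.6/(1218·5141) = 0.02138 s.
t = 50.2/5141 + 0.02138 = 0.03114 s.

31 ms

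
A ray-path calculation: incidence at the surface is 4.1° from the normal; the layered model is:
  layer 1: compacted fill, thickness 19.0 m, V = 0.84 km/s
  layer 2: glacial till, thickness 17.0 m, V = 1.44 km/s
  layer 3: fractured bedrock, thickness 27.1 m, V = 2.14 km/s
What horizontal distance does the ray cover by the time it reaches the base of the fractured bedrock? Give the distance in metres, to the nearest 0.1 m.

8.5 m

Apply Snell's law at each interface; in layer i the horizontal offset is hᵢ·tan θᵢ.
Layer 1: θ = 4.10°; offset = 19.0·tan 4.10° = 1.362 m.
Layer 2: sin θ = 1.44·sin 4.1°/0.84 = 0.1226, θ = 7.04°; offset = 17.0·tan 7.04° = 2.099 m.
Layer 3: sin θ = 2.14·sin 4.1°/0.84 = 0.1821, θ = 10.49°; offset = 27.1·tan 10.49° = 5.020 m.
Summing the layer offsets gives 8.482 m.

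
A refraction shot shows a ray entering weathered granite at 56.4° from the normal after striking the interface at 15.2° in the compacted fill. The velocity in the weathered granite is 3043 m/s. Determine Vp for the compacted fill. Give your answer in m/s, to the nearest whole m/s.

Snell's law: sin 15.2°/V₁ = sin 56.4°/V₂.
V₁ = V₂·sin 15.2°/sin 56.4° = 3043 × 0.3148 = 957.88 m/s.

958 m/s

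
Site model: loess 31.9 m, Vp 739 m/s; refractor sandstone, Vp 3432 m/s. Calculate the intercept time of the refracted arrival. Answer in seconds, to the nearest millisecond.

tᵢ = 2h·√(V₂²−V₁²)/(V₁V₂).
√(V₂²−V₁²) = √(3432²−739²) = 3351.5 m/s.
tᵢ = 2·31.9·3351.5/(739·3432) = 0.08431 s.

0.084 s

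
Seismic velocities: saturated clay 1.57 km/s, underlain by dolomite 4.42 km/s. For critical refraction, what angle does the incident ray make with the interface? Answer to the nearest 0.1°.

69.2°

At critical incidence the refracted ray runs along the interface (θ₂ = 90°), so sin θ_c = V₁/V₂.
θ_c = arcsin(1.57/4.42) = arcsin 0.3552 = 20.81°.
Measured from the interface: 90° − 20.81° = 69.19°.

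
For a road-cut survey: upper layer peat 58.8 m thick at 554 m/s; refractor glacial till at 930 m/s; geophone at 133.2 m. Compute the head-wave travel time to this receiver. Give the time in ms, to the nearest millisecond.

314 ms

θ_c = arcsin(V₁/V₂) = arcsin(554/930) = 36.56°, cos θ_c = 0.8032.
Intercept time tᵢ = 2h cos θ_c / V₁ = 2·58.8·0.8032/554 = 0.17050 s.
t = x/V₂ + tᵢ = 133.2/930 + 0.17050 = 0.31373 s.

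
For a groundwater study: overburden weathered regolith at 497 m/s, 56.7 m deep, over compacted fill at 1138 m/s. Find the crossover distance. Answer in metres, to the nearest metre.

181 m

θ_c = arcsin(497/1138) = 25.90°, so cos θ_c = 0.8996 and tᵢ = 2h cos θ_c/V₁ = 0.2053 s.
At crossover x/V₁ = x/V₂ + tᵢ ⇒ x = tᵢ/(1/V₁ − 1/V₂) = 0.20526/(2.0121e-03 − 8.7873e-04) = 181.11 m.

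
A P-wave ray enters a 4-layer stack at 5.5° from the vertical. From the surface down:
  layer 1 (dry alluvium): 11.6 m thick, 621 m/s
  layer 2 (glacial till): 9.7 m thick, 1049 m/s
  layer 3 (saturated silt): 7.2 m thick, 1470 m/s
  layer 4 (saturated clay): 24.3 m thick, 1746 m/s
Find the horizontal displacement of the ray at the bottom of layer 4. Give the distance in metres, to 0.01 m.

Apply Snell's law at each interface; in layer i the horizontal offset is hᵢ·tan θᵢ.
Layer 1: θ = 5.50°; offset = 11.6·tan 5.50° = 1.1170 m.
Layer 2: sin θ = 1049·sin 5.5°/621 = 0.1619, θ = 9.32°; offset = 9.7·tan 9.32° = 1.5915 m.
Layer 3: sin θ = 1470·sin 5.5°/621 = 0.2269, θ = 13.11°; offset = 7.2·tan 13.11° = 1.6773 m.
Layer 4: sin θ = 1746·sin 5.5°/621 = 0.2695, θ = 15.63°; offset = 24.3·tan 15.63° = 6.7999 m.
Σ offsets = 11.1856 m.

11.19 m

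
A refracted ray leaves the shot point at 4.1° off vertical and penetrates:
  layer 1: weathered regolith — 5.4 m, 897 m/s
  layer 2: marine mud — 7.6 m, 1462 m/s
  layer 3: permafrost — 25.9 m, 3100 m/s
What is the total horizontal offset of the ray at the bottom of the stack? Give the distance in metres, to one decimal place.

p = sin θ₁/V₁ = sin 4.1°/897 = 7.9707e-05 s/m is conserved through the stack.
Layer 1: θ = 4.10°; offset = 5.4·tan 4.10° = 0.387 m.
Layer 2: sin θ = p·1462 = 0.1165 → θ = 6.69°; offset = 7.6·tan 6.69° = 0.892 m.
Layer 3: sin θ = p·3100 = 0.2471 → θ = 14.31°; offset = 25.9·tan 14.31° = 6.604 m.
Summing the layer offsets gives 7.883 m.

7.9 m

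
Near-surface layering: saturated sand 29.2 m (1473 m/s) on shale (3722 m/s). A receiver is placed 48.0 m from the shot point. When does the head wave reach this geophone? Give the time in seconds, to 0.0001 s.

0.0493 s

θ_c = arcsin(V₁/V₂) = arcsin(1473/3722) = 23.31°, cos θ_c = 0.9184.
Intercept time tᵢ = 2h cos θ_c / V₁ = 2·29.2·0.9184/1473 = 0.03641 s.
t = x/V₂ + tᵢ = 48.0/3722 + 0.03641 = 0.04931 s.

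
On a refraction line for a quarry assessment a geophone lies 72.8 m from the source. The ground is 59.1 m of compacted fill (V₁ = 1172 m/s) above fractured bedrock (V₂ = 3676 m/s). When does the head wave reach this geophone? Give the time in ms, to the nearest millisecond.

115 ms

θ_c = arcsin(V₁/V₂) = arcsin(1172/3676) = 18.59°, cos θ_c = 0.9478.
Intercept time tᵢ = 2h cos θ_c / V₁ = 2·59.1·0.9478/1172 = 0.09559 s.
t = x/V₂ + tᵢ = 72.8/3676 + 0.09559 = 0.11539 s.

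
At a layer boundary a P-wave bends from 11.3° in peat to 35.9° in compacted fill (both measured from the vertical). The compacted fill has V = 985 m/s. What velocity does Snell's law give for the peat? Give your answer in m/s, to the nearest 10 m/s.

sin 11.3° = 0.1959; sin 35.9° = 0.5864.
V₁ = V₂·(sin θ₁/sin θ₂) = 985·(0.1959/0.5864) = 329.15 m/s.

330 m/s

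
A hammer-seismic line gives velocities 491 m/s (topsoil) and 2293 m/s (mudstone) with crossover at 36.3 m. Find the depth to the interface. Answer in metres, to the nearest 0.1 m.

h = (x_cross/2)·√((V₂−V₁)/(V₂+V₁)).
(V₂−V₁)/(V₂+V₁) = (2293−491)/(2293+491) = 0.6473; √ = 0.8045.
h = (36.3/2)·0.8045 = 14.60 m.

14.6 m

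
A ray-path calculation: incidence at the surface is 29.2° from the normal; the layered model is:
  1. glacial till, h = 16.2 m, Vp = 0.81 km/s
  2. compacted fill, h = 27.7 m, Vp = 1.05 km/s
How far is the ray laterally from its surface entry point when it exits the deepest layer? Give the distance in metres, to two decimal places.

Apply Snell's law at each interface; in layer i the horizontal offset is hᵢ·tan θᵢ.
Layer 1: θ = 29.20°; offset = 16.2·tan 29.20° = 9.0539 m.
Layer 2: sin θ = 1.05·sin 29.2°/0.81 = 0.6324, θ = 39.23°; offset = 27.7·tan 39.23° = 22.6143 m.
Σ offsets = 31.6682 m.

31.67 m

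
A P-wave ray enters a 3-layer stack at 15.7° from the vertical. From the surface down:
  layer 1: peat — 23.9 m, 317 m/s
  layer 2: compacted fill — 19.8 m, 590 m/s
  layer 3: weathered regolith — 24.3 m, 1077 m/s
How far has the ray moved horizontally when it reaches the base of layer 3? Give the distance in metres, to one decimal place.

75.0 m

Ray parameter p = sin 15.7° / 317 m/s = 8.5363e-04 s/m.
Layer 1: θ = 15.70°; offset = 23.9·tan 15.70° = 6.718 m.
Layer 2: sin θ = p·590 = 0.5036 → θ = 30.24°; offset = 19.8·tan 30.24° = 11.543 m.
Layer 3: sin θ = p·1077 = 0.9194 → θ = 66.83°; offset = 24.3·tan 66.83° = 56.785 m.
Summing the layer offsets gives 75.046 m.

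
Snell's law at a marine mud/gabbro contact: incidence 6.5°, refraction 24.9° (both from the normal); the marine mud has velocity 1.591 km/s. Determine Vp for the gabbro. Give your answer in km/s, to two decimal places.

5.92 km/s

sin 6.5° = 0.1132; sin 24.9° = 0.4210.
V₂ = V₁·(sin θ₂/sin θ₁) = 1.591·(0.4210/0.1132) = 5.92 km/s.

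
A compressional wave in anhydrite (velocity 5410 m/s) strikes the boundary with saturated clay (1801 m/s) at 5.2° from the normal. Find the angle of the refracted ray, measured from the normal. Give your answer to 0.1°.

1.7°

Snell's law: sin θ₂ = (V₂/V₁)·sin θ₁ = (1801/5410)·sin 5.2° = 0.0302.
θ₂ = sin⁻¹(0.0302) = 1.73° (from vertical).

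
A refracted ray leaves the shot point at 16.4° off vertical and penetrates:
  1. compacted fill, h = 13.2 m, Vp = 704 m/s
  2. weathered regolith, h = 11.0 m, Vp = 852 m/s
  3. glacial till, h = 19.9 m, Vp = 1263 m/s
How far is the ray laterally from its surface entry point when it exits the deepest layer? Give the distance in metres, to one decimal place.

19.6 m

Apply Snell's law at each interface; in layer i the horizontal offset is hᵢ·tan θᵢ.
Layer 1: θ = 16.40°; offset = 13.2·tan 16.40° = 3.885 m.
Layer 2: sin θ = 852·sin 16.4°/704 = 0.3417, θ = 19.98°; offset = 11.0·tan 19.98° = 3.999 m.
Layer 3: sin θ = 1263·sin 16.4°/704 = 0.5065, θ = 30.43°; offset = 19.9·tan 30.43° = 11.691 m.
Σ offsets = 19.575 m.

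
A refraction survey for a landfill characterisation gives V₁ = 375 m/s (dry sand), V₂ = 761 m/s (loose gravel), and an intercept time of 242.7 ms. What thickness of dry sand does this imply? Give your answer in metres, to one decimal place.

θ_c = arcsin(375/761) = 29.52°; cos θ_c = 0.8702.
tᵢ = 2h cos θ_c/V₁ ⇒ h = tᵢ·V₁/(2 cos θ_c) = 0.2427·375/(2·0.8702) = 52.30 m.

52.3 m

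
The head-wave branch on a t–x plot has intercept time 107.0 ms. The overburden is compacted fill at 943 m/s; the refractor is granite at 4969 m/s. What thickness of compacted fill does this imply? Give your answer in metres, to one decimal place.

θ_c = arcsin(943/4969) = 10.94°; cos θ_c = 0.9818.
tᵢ = 2h cos θ_c/V₁ ⇒ h = tᵢ·V₁/(2 cos θ_c) = 0.107·943/(2·0.9818) = 51.38 m.

51.4 m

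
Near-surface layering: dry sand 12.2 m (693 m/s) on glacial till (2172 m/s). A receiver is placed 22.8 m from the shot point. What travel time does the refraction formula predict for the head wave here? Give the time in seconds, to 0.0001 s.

t = x/V₂ + 2h·√(V₂²−V₁²)/(V₁V₂).
√(V₂²−V₁²) = √(2172²−693²) = 2058.5 m/s; delay term = 2·12.2·2058.5/(693·2172) = 0.03337 s.
t = 22.8/2172 + 0.03337 = 0.04387 s.

0.0439 s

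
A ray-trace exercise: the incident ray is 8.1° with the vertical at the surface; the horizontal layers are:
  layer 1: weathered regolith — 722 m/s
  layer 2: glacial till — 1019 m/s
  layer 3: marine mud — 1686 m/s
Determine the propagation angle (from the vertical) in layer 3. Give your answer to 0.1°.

19.2°

Snell's law across each interface conserves sin θ / V, so sin θ_3 = V_3·sin θ₁/V₁.
sin θ_3 = 1686 × sin 8.1° / 722 = 0.3290.
θ_3 = 19.21° from the vertical.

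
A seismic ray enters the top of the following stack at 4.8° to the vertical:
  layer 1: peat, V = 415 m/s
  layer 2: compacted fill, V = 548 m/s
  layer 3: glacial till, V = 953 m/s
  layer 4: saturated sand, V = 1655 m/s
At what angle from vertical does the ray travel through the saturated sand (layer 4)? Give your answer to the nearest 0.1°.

Snell's law across each interface conserves sin θ / V, so sin θ_4 = V_4·sin θ₁/V₁.
sin θ_4 = 1655 × sin 4.8° / 415 = 0.3337.
θ_4 = 19.49° from the vertical.

19.5°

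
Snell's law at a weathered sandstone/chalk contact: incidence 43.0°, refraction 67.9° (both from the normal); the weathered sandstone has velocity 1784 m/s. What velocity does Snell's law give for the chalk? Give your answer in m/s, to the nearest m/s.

2424 m/s

sin 43.0° = 0.6820; sin 67.9° = 0.9265.
V₂ = V₁·(sin θ₂/sin θ₁) = 1784·(0.9265/0.6820) = 2423.65 m/s.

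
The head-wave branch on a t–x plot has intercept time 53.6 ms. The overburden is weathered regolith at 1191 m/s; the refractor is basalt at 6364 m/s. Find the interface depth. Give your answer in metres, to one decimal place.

h = tᵢ·V₁·V₂ / (2·√(V₂²−V₁²)).
√(V₂²−V₁²) = √(6364² − 1191²) = 6251.6 m/s.
h = 0.0536 s × 1191 × 6364 / (2 × 6251.6) = 32.49 m.

32.5 m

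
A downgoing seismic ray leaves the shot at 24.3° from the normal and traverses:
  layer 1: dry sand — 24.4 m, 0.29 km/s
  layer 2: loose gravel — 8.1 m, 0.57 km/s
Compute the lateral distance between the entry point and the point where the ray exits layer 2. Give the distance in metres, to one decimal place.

22.2 m

Apply Snell's law at each interface; in layer i the horizontal offset is hᵢ·tan θᵢ.
Layer 1: θ = 24.30°; offset = 24.4·tan 24.30° = 11.017 m.
Layer 2: sin θ = 0.57·sin 24.3°/0.29 = 0.8088, θ = 53.98°; offset = 8.1·tan 53.98° = 11.142 m.
Total horizontal offset = 22.159 m.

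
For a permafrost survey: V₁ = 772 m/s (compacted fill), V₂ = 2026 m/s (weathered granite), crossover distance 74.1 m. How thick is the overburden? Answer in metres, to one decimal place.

24.8 m

h = (x_cross/2)·√((V₂−V₁)/(V₂+V₁)).
(V₂−V₁)/(V₂+V₁) = (2026−772)/(2026+772) = 0.4482; √ = 0.6695.
h = (74.1/2)·0.6695 = 24.80 m.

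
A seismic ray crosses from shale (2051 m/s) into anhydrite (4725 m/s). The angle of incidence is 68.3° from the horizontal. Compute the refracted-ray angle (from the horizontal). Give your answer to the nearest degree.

32°

Convert to the normal: θ₁ = 90° − 68.3° = 21.7°.
Snell's law: sin θ₂ = (V₂/V₁)·sin θ₁ = (4725/2051)·sin 21.7° = 0.8518.
θ₂ = arcsin 0.8518 = 58.41° from the normal.
From the interface: 90° − 58.41° = 31.59°.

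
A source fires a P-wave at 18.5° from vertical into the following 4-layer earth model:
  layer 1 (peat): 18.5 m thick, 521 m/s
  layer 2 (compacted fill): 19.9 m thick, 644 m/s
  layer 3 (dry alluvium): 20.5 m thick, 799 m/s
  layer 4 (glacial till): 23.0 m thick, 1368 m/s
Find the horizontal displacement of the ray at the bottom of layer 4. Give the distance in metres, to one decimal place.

p = sin θ₁/V₁ = sin 18.5°/521 = 6.0903e-04 s/m is conserved through the stack.
Layer 1: θ = 18.50°; offset = 18.5·tan 18.50° = 6.190 m.
Layer 2: sin θ = p·644 = 0.3922 → θ = 23.09°; offset = 19.9·tan 23.09° = 8.485 m.
Layer 3: sin θ = p·799 = 0.4866 → θ = 29.12°; offset = 20.5·tan 29.12° = 11.419 m.
Layer 4: sin θ = p·1368 = 0.8332 → θ = 56.42°; offset = 23.0·tan 56.42° = 34.649 m.
Total horizontal offset = 60.743 m.

60.7 m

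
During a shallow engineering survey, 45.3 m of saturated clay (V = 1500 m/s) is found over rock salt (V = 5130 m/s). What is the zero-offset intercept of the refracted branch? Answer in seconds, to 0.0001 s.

0.0578 s

tᵢ = 2h·√(V₂²−V₁²)/(V₁V₂).
√(V₂²−V₁²) = √(5130²−1500²) = 4905.8 m/s.
tᵢ = 2·45.3·4905.8/(1500·5130) = 0.05776 s.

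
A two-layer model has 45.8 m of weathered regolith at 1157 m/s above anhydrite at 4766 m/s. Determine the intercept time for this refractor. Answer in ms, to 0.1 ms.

76.8 ms

tᵢ = 2h·√(V₂²−V₁²)/(V₁V₂).
√(V₂²−V₁²) = √(4766²−1157²) = 4623.4 m/s.
tᵢ = 2·45.8·4623.4/(1157·4766) = 0.07680 s.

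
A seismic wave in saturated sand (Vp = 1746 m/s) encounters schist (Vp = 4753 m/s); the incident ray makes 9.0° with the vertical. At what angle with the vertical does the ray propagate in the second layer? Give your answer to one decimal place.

Snell's law: sin θ₂ = (V₂/V₁)·sin θ₁ = (4753/1746)·sin 9.0° = 0.4258.
θ₂ = arcsin 0.4258 = 25.20° from the normal.

25.2°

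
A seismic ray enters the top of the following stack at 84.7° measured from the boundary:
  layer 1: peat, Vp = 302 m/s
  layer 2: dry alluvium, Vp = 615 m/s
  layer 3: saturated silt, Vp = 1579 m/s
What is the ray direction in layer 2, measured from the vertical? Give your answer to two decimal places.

10.84°

From the normal: θ₁ = 90° − 84.7° = 5.3°.
Snell's law across each interface conserves sin θ / V, so sin θ_2 = V_2·sin θ₁/V₁.
sin θ_2 = 615 × sin 5.3° / 302 = 0.1881.
θ_2 = arcsin 0.1881 = 10.84°.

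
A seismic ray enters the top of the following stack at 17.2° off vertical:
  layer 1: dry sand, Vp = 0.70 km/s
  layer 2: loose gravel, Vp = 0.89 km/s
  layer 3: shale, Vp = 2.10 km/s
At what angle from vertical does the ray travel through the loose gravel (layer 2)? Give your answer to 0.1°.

22.1°

Ray parameter p = sin 17.2° / 0.70 = 4.2244e-01 s/km.
sin θ_2 = p·V_2 = 4.2244e-01 × 0.89 = 0.3760.
θ_2 = 22.08° from the vertical.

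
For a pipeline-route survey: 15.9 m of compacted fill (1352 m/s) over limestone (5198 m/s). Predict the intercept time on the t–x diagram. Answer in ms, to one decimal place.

θ_c = arcsin(V₁/V₂) = arcsin(1352/5198) = 15.08°; cos θ_c = 0.9656.
tᵢ = 2h·cos θ_c / V₁ = 2·15.9·0.9656 / 1352 = 0.02271 s.

22.7 ms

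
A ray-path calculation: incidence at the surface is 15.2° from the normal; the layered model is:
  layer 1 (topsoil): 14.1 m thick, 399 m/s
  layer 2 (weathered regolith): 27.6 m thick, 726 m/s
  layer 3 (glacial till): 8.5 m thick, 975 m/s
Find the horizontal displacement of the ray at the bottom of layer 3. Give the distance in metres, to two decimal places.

25.91 m

p = sin θ₁/V₁ = sin 15.2°/399 = 6.5712e-04 s/m is conserved through the stack.
Layer 1: θ = 15.20°; offset = 14.1·tan 15.20° = 3.8309 m.
Layer 2: sin θ = p·726 = 0.4771 → θ = 28.49°; offset = 27.6·tan 28.49° = 14.9818 m.
Layer 3: sin θ = p·975 = 0.6407 → θ = 39.84°; offset = 8.5·tan 39.84° = 7.0928 m.
Summing the layer offsets gives 25.9055 m.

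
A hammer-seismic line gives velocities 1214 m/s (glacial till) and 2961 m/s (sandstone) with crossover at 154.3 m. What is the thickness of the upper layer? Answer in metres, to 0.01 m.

h = (x_cross/2)·√((V₂−V₁)/(V₂+V₁)).
(V₂−V₁)/(V₂+V₁) = (2961−1214)/(2961+1214) = 0.4184; √ = 0.6469.
h = (154.3/2)·0.6469 = 49.91 m.

49.91 m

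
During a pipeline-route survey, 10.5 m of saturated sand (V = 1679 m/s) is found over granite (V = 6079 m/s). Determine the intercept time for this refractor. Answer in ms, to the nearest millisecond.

12 ms

tᵢ = 2h·√(V₂²−V₁²)/(V₁V₂).
√(V₂²−V₁²) = √(6079²−1679²) = 5842.5 m/s.
tᵢ = 2·10.5·5842.5/(1679·6079) = 0.01202 s.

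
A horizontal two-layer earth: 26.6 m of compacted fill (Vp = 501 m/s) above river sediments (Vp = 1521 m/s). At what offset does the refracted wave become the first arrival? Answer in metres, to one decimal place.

74.9 m

θ_c = arcsin(501/1521) = 19.23°, so cos θ_c = 0.9442 and tᵢ = 2h cos θ_c/V₁ = 0.1003 s.
At crossover x/V₁ = x/V₂ + tᵢ ⇒ x = tᵢ/(1/V₁ − 1/V₂) = 0.10026/(1.9960e-03 − 6.5746e-04) = 74.90 m.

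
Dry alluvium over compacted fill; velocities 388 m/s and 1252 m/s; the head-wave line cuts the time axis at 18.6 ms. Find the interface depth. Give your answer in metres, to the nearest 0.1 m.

3.8 m

h = tᵢ·V₁·V₂ / (2·√(V₂²−V₁²)).
√(V₂²−V₁²) = √(1252² − 388²) = 1190.4 m/s.
h = 0.0186 s × 388 × 1252 / (2 × 1190.4) = 3.80 m.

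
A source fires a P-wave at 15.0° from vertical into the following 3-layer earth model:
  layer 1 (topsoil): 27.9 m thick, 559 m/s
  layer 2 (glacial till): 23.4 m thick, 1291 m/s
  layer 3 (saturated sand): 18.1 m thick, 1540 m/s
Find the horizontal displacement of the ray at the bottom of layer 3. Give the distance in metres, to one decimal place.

Apply Snell's law at each interface; in layer i the horizontal offset is hᵢ·tan θᵢ.
Layer 1: θ = 15.00°; offset = 27.9·tan 15.00° = 7.476 m.
Layer 2: sin θ = 1291·sin 15.0°/559 = 0.5977, θ = 36.71°; offset = 23.4·tan 36.71° = 17.447 m.
Layer 3: sin θ = 1540·sin 15.0°/559 = 0.7130, θ = 45.48°; offset = 18.1·tan 45.48° = 18.407 m.
Summing the layer offsets gives 43.330 m.

43.3 m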